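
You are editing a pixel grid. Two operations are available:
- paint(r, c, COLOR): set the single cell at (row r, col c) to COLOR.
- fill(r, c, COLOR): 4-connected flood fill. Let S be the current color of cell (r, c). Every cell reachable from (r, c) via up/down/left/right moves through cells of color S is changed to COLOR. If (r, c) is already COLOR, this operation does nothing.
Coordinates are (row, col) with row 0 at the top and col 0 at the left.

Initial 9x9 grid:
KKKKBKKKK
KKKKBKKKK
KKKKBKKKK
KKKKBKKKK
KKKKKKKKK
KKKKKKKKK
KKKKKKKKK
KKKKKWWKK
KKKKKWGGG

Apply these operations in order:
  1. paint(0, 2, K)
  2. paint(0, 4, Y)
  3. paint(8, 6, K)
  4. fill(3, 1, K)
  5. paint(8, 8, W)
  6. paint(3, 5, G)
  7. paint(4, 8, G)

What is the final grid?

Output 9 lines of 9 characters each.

Answer: KKKKYKKKK
KKKKBKKKK
KKKKBKKKK
KKKKBGKKK
KKKKKKKKG
KKKKKKKKK
KKKKKKKKK
KKKKKWWKK
KKKKKWKGW

Derivation:
After op 1 paint(0,2,K):
KKKKBKKKK
KKKKBKKKK
KKKKBKKKK
KKKKBKKKK
KKKKKKKKK
KKKKKKKKK
KKKKKKKKK
KKKKKWWKK
KKKKKWGGG
After op 2 paint(0,4,Y):
KKKKYKKKK
KKKKBKKKK
KKKKBKKKK
KKKKBKKKK
KKKKKKKKK
KKKKKKKKK
KKKKKKKKK
KKKKKWWKK
KKKKKWGGG
After op 3 paint(8,6,K):
KKKKYKKKK
KKKKBKKKK
KKKKBKKKK
KKKKBKKKK
KKKKKKKKK
KKKKKKKKK
KKKKKKKKK
KKKKKWWKK
KKKKKWKGG
After op 4 fill(3,1,K) [0 cells changed]:
KKKKYKKKK
KKKKBKKKK
KKKKBKKKK
KKKKBKKKK
KKKKKKKKK
KKKKKKKKK
KKKKKKKKK
KKKKKWWKK
KKKKKWKGG
After op 5 paint(8,8,W):
KKKKYKKKK
KKKKBKKKK
KKKKBKKKK
KKKKBKKKK
KKKKKKKKK
KKKKKKKKK
KKKKKKKKK
KKKKKWWKK
KKKKKWKGW
After op 6 paint(3,5,G):
KKKKYKKKK
KKKKBKKKK
KKKKBKKKK
KKKKBGKKK
KKKKKKKKK
KKKKKKKKK
KKKKKKKKK
KKKKKWWKK
KKKKKWKGW
After op 7 paint(4,8,G):
KKKKYKKKK
KKKKBKKKK
KKKKBKKKK
KKKKBGKKK
KKKKKKKKG
KKKKKKKKK
KKKKKKKKK
KKKKKWWKK
KKKKKWKGW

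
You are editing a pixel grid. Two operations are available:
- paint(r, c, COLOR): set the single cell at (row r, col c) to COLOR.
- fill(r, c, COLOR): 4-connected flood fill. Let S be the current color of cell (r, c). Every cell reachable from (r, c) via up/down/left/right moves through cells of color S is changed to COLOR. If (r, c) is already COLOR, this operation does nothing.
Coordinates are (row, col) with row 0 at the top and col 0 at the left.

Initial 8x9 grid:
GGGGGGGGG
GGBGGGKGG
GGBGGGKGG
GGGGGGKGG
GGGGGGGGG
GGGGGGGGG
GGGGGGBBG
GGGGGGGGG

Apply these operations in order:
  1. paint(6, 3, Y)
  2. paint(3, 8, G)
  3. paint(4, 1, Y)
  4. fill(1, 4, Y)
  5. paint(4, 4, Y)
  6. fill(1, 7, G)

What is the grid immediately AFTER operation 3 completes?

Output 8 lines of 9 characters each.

Answer: GGGGGGGGG
GGBGGGKGG
GGBGGGKGG
GGGGGGKGG
GYGGGGGGG
GGGGGGGGG
GGGYGGBBG
GGGGGGGGG

Derivation:
After op 1 paint(6,3,Y):
GGGGGGGGG
GGBGGGKGG
GGBGGGKGG
GGGGGGKGG
GGGGGGGGG
GGGGGGGGG
GGGYGGBBG
GGGGGGGGG
After op 2 paint(3,8,G):
GGGGGGGGG
GGBGGGKGG
GGBGGGKGG
GGGGGGKGG
GGGGGGGGG
GGGGGGGGG
GGGYGGBBG
GGGGGGGGG
After op 3 paint(4,1,Y):
GGGGGGGGG
GGBGGGKGG
GGBGGGKGG
GGGGGGKGG
GYGGGGGGG
GGGGGGGGG
GGGYGGBBG
GGGGGGGGG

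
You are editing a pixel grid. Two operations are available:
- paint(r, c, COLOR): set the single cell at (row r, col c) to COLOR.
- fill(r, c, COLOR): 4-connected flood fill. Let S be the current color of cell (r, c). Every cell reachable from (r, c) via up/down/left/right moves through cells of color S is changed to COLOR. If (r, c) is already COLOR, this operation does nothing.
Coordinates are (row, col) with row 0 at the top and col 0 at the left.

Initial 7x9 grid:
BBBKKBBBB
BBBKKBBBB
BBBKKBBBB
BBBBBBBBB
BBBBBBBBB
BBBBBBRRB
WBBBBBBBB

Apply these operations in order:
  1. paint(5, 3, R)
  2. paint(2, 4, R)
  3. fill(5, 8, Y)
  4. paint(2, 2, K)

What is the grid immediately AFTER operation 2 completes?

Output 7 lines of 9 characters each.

After op 1 paint(5,3,R):
BBBKKBBBB
BBBKKBBBB
BBBKKBBBB
BBBBBBBBB
BBBBBBBBB
BBBRBBRRB
WBBBBBBBB
After op 2 paint(2,4,R):
BBBKKBBBB
BBBKKBBBB
BBBKRBBBB
BBBBBBBBB
BBBBBBBBB
BBBRBBRRB
WBBBBBBBB

Answer: BBBKKBBBB
BBBKKBBBB
BBBKRBBBB
BBBBBBBBB
BBBBBBBBB
BBBRBBRRB
WBBBBBBBB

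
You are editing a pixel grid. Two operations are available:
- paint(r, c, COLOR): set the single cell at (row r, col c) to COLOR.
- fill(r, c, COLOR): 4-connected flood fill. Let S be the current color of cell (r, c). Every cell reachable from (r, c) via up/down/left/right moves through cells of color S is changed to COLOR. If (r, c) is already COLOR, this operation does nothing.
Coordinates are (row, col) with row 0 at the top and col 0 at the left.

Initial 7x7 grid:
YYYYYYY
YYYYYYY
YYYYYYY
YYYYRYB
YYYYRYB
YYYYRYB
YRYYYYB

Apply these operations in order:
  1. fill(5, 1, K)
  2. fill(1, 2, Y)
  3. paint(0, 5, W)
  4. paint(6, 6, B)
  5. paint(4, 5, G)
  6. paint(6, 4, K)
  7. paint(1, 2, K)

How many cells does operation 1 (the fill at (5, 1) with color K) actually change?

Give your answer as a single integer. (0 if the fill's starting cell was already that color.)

Answer: 41

Derivation:
After op 1 fill(5,1,K) [41 cells changed]:
KKKKKKK
KKKKKKK
KKKKKKK
KKKKRKB
KKKKRKB
KKKKRKB
KRKKKKB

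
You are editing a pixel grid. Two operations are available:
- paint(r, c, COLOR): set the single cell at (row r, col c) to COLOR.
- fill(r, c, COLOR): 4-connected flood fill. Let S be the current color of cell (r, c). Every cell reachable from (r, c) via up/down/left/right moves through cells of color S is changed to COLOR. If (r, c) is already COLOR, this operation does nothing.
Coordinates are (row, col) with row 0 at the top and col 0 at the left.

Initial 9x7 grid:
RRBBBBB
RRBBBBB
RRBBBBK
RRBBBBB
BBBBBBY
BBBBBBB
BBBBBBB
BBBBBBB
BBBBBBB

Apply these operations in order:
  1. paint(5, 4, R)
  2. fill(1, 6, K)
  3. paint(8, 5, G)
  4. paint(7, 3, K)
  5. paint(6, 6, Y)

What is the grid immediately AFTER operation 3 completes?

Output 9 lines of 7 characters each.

After op 1 paint(5,4,R):
RRBBBBB
RRBBBBB
RRBBBBK
RRBBBBB
BBBBBBY
BBBBRBB
BBBBBBB
BBBBBBB
BBBBBBB
After op 2 fill(1,6,K) [52 cells changed]:
RRKKKKK
RRKKKKK
RRKKKKK
RRKKKKK
KKKKKKY
KKKKRKK
KKKKKKK
KKKKKKK
KKKKKKK
After op 3 paint(8,5,G):
RRKKKKK
RRKKKKK
RRKKKKK
RRKKKKK
KKKKKKY
KKKKRKK
KKKKKKK
KKKKKKK
KKKKKGK

Answer: RRKKKKK
RRKKKKK
RRKKKKK
RRKKKKK
KKKKKKY
KKKKRKK
KKKKKKK
KKKKKKK
KKKKKGK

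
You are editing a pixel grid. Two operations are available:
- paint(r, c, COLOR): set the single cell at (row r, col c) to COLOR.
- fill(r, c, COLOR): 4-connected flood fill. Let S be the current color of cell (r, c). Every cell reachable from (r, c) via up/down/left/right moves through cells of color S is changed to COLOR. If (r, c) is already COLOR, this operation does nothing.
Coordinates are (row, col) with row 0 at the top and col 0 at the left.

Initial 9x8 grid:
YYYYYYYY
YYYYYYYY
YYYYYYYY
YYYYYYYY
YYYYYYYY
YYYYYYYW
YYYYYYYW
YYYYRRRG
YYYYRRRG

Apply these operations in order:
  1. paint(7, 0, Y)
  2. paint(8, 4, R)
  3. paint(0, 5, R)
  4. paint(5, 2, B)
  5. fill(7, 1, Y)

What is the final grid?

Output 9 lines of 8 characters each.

Answer: YYYYYRYY
YYYYYYYY
YYYYYYYY
YYYYYYYY
YYYYYYYY
YYBYYYYW
YYYYYYYW
YYYYRRRG
YYYYRRRG

Derivation:
After op 1 paint(7,0,Y):
YYYYYYYY
YYYYYYYY
YYYYYYYY
YYYYYYYY
YYYYYYYY
YYYYYYYW
YYYYYYYW
YYYYRRRG
YYYYRRRG
After op 2 paint(8,4,R):
YYYYYYYY
YYYYYYYY
YYYYYYYY
YYYYYYYY
YYYYYYYY
YYYYYYYW
YYYYYYYW
YYYYRRRG
YYYYRRRG
After op 3 paint(0,5,R):
YYYYYRYY
YYYYYYYY
YYYYYYYY
YYYYYYYY
YYYYYYYY
YYYYYYYW
YYYYYYYW
YYYYRRRG
YYYYRRRG
After op 4 paint(5,2,B):
YYYYYRYY
YYYYYYYY
YYYYYYYY
YYYYYYYY
YYYYYYYY
YYBYYYYW
YYYYYYYW
YYYYRRRG
YYYYRRRG
After op 5 fill(7,1,Y) [0 cells changed]:
YYYYYRYY
YYYYYYYY
YYYYYYYY
YYYYYYYY
YYYYYYYY
YYBYYYYW
YYYYYYYW
YYYYRRRG
YYYYRRRG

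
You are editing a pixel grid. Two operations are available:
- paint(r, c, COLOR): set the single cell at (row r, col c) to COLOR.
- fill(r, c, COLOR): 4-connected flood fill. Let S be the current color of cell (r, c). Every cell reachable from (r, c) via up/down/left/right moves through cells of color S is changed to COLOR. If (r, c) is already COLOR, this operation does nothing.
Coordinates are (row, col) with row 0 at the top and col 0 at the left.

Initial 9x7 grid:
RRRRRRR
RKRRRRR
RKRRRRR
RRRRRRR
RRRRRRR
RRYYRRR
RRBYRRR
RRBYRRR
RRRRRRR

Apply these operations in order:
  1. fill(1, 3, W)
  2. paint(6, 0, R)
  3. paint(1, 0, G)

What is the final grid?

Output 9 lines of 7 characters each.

After op 1 fill(1,3,W) [55 cells changed]:
WWWWWWW
WKWWWWW
WKWWWWW
WWWWWWW
WWWWWWW
WWYYWWW
WWBYWWW
WWBYWWW
WWWWWWW
After op 2 paint(6,0,R):
WWWWWWW
WKWWWWW
WKWWWWW
WWWWWWW
WWWWWWW
WWYYWWW
RWBYWWW
WWBYWWW
WWWWWWW
After op 3 paint(1,0,G):
WWWWWWW
GKWWWWW
WKWWWWW
WWWWWWW
WWWWWWW
WWYYWWW
RWBYWWW
WWBYWWW
WWWWWWW

Answer: WWWWWWW
GKWWWWW
WKWWWWW
WWWWWWW
WWWWWWW
WWYYWWW
RWBYWWW
WWBYWWW
WWWWWWW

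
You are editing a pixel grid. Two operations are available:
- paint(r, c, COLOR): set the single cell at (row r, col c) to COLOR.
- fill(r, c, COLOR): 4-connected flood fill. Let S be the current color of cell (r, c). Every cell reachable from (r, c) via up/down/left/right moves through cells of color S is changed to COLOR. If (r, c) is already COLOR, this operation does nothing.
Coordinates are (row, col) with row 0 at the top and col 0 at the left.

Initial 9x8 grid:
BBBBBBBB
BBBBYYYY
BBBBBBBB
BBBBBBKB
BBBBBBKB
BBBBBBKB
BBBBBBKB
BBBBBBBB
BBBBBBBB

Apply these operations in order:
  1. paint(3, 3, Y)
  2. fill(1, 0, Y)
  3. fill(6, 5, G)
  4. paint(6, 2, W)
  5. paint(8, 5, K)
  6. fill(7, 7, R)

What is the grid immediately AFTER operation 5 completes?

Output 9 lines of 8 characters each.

Answer: GGGGGGGG
GGGGGGGG
GGGGGGGG
GGGGGGKG
GGGGGGKG
GGGGGGKG
GGWGGGKG
GGGGGGGG
GGGGGKGG

Derivation:
After op 1 paint(3,3,Y):
BBBBBBBB
BBBBYYYY
BBBBBBBB
BBBYBBKB
BBBBBBKB
BBBBBBKB
BBBBBBKB
BBBBBBBB
BBBBBBBB
After op 2 fill(1,0,Y) [63 cells changed]:
YYYYYYYY
YYYYYYYY
YYYYYYYY
YYYYYYKY
YYYYYYKY
YYYYYYKY
YYYYYYKY
YYYYYYYY
YYYYYYYY
After op 3 fill(6,5,G) [68 cells changed]:
GGGGGGGG
GGGGGGGG
GGGGGGGG
GGGGGGKG
GGGGGGKG
GGGGGGKG
GGGGGGKG
GGGGGGGG
GGGGGGGG
After op 4 paint(6,2,W):
GGGGGGGG
GGGGGGGG
GGGGGGGG
GGGGGGKG
GGGGGGKG
GGGGGGKG
GGWGGGKG
GGGGGGGG
GGGGGGGG
After op 5 paint(8,5,K):
GGGGGGGG
GGGGGGGG
GGGGGGGG
GGGGGGKG
GGGGGGKG
GGGGGGKG
GGWGGGKG
GGGGGGGG
GGGGGKGG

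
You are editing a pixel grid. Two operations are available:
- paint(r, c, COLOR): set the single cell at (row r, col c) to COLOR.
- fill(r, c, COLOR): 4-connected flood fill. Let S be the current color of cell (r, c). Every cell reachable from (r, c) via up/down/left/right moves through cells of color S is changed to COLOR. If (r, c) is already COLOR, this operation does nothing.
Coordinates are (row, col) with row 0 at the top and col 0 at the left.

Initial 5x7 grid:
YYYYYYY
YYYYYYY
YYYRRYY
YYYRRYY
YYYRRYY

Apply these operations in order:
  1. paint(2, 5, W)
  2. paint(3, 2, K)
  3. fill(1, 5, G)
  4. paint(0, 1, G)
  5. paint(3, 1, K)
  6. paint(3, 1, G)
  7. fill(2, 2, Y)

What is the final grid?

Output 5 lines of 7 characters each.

Answer: YYYYYYY
YYYYYYY
YYYRRWY
YYKRRYY
YYYRRYY

Derivation:
After op 1 paint(2,5,W):
YYYYYYY
YYYYYYY
YYYRRWY
YYYRRYY
YYYRRYY
After op 2 paint(3,2,K):
YYYYYYY
YYYYYYY
YYYRRWY
YYKRRYY
YYYRRYY
After op 3 fill(1,5,G) [27 cells changed]:
GGGGGGG
GGGGGGG
GGGRRWG
GGKRRGG
GGGRRGG
After op 4 paint(0,1,G):
GGGGGGG
GGGGGGG
GGGRRWG
GGKRRGG
GGGRRGG
After op 5 paint(3,1,K):
GGGGGGG
GGGGGGG
GGGRRWG
GKKRRGG
GGGRRGG
After op 6 paint(3,1,G):
GGGGGGG
GGGGGGG
GGGRRWG
GGKRRGG
GGGRRGG
After op 7 fill(2,2,Y) [27 cells changed]:
YYYYYYY
YYYYYYY
YYYRRWY
YYKRRYY
YYYRRYY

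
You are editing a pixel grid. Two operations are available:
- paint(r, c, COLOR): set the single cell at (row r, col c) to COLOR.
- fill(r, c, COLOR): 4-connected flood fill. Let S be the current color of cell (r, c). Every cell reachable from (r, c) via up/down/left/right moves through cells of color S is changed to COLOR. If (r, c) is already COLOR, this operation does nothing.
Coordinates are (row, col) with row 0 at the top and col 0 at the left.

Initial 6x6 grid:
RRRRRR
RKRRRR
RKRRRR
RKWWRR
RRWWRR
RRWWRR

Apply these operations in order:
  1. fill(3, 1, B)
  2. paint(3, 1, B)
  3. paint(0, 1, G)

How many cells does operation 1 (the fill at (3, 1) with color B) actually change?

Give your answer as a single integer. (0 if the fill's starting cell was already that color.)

After op 1 fill(3,1,B) [3 cells changed]:
RRRRRR
RBRRRR
RBRRRR
RBWWRR
RRWWRR
RRWWRR

Answer: 3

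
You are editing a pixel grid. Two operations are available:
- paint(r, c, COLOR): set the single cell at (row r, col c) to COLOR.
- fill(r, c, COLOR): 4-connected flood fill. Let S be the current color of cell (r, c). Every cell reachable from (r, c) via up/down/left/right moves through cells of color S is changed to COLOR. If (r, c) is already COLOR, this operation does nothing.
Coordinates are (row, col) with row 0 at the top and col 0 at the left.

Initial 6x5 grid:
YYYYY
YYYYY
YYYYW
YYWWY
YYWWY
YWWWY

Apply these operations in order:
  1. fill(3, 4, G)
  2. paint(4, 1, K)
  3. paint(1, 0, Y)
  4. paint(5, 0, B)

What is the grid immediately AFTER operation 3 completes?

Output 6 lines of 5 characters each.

After op 1 fill(3,4,G) [3 cells changed]:
YYYYY
YYYYY
YYYYW
YYWWG
YYWWG
YWWWG
After op 2 paint(4,1,K):
YYYYY
YYYYY
YYYYW
YYWWG
YKWWG
YWWWG
After op 3 paint(1,0,Y):
YYYYY
YYYYY
YYYYW
YYWWG
YKWWG
YWWWG

Answer: YYYYY
YYYYY
YYYYW
YYWWG
YKWWG
YWWWG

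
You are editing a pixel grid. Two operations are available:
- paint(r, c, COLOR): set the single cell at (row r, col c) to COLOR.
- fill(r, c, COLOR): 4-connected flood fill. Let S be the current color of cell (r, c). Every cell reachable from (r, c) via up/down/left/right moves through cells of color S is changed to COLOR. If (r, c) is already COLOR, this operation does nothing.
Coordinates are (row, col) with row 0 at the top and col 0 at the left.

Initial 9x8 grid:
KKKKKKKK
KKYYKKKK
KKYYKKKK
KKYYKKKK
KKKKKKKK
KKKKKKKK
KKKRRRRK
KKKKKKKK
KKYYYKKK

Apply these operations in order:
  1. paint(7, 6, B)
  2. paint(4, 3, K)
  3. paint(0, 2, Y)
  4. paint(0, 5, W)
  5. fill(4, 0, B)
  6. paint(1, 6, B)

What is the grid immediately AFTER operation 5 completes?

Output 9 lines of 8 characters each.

Answer: BBYBBWBB
BBYYBBBB
BBYYBBBB
BBYYBBBB
BBBBBBBB
BBBBBBBB
BBBRRRRB
BBBBBBBB
BBYYYBBB

Derivation:
After op 1 paint(7,6,B):
KKKKKKKK
KKYYKKKK
KKYYKKKK
KKYYKKKK
KKKKKKKK
KKKKKKKK
KKKRRRRK
KKKKKKBK
KKYYYKKK
After op 2 paint(4,3,K):
KKKKKKKK
KKYYKKKK
KKYYKKKK
KKYYKKKK
KKKKKKKK
KKKKKKKK
KKKRRRRK
KKKKKKBK
KKYYYKKK
After op 3 paint(0,2,Y):
KKYKKKKK
KKYYKKKK
KKYYKKKK
KKYYKKKK
KKKKKKKK
KKKKKKKK
KKKRRRRK
KKKKKKBK
KKYYYKKK
After op 4 paint(0,5,W):
KKYKKWKK
KKYYKKKK
KKYYKKKK
KKYYKKKK
KKKKKKKK
KKKKKKKK
KKKRRRRK
KKKKKKBK
KKYYYKKK
After op 5 fill(4,0,B) [56 cells changed]:
BBYBBWBB
BBYYBBBB
BBYYBBBB
BBYYBBBB
BBBBBBBB
BBBBBBBB
BBBRRRRB
BBBBBBBB
BBYYYBBB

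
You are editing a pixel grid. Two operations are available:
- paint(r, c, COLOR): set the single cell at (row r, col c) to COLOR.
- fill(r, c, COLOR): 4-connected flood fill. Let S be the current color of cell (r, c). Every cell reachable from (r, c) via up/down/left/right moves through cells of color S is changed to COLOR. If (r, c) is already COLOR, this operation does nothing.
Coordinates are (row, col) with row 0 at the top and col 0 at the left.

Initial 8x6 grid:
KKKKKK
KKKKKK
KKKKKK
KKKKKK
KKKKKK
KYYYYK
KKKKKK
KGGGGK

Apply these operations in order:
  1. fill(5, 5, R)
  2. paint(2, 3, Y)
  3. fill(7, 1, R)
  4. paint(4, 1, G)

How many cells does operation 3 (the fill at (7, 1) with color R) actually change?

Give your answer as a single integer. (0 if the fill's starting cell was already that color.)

After op 1 fill(5,5,R) [40 cells changed]:
RRRRRR
RRRRRR
RRRRRR
RRRRRR
RRRRRR
RYYYYR
RRRRRR
RGGGGR
After op 2 paint(2,3,Y):
RRRRRR
RRRRRR
RRRYRR
RRRRRR
RRRRRR
RYYYYR
RRRRRR
RGGGGR
After op 3 fill(7,1,R) [4 cells changed]:
RRRRRR
RRRRRR
RRRYRR
RRRRRR
RRRRRR
RYYYYR
RRRRRR
RRRRRR

Answer: 4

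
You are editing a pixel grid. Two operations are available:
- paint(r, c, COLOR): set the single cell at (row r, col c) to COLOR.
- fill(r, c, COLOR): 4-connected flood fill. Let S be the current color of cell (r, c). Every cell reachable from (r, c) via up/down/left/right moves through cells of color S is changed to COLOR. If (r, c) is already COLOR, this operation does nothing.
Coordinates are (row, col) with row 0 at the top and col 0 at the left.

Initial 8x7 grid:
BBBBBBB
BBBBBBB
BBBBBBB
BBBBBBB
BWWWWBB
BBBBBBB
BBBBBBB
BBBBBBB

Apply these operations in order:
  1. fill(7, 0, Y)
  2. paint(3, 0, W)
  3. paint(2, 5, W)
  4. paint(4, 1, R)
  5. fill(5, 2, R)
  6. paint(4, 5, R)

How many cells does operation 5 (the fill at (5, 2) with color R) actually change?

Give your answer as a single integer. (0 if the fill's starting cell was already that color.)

Answer: 50

Derivation:
After op 1 fill(7,0,Y) [52 cells changed]:
YYYYYYY
YYYYYYY
YYYYYYY
YYYYYYY
YWWWWYY
YYYYYYY
YYYYYYY
YYYYYYY
After op 2 paint(3,0,W):
YYYYYYY
YYYYYYY
YYYYYYY
WYYYYYY
YWWWWYY
YYYYYYY
YYYYYYY
YYYYYYY
After op 3 paint(2,5,W):
YYYYYYY
YYYYYYY
YYYYYWY
WYYYYYY
YWWWWYY
YYYYYYY
YYYYYYY
YYYYYYY
After op 4 paint(4,1,R):
YYYYYYY
YYYYYYY
YYYYYWY
WYYYYYY
YRWWWYY
YYYYYYY
YYYYYYY
YYYYYYY
After op 5 fill(5,2,R) [50 cells changed]:
RRRRRRR
RRRRRRR
RRRRRWR
WRRRRRR
RRWWWRR
RRRRRRR
RRRRRRR
RRRRRRR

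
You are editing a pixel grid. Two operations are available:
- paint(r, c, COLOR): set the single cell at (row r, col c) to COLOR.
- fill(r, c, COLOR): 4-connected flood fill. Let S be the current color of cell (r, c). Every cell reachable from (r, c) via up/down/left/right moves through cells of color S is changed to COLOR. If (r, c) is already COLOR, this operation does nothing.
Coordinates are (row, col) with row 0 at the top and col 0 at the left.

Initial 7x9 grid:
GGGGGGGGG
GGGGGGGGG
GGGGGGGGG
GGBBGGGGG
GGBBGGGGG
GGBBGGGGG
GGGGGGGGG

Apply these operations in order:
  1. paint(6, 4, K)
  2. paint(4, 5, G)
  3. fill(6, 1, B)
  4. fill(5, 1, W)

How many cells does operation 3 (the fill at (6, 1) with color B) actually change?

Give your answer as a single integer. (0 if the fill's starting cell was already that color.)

After op 1 paint(6,4,K):
GGGGGGGGG
GGGGGGGGG
GGGGGGGGG
GGBBGGGGG
GGBBGGGGG
GGBBGGGGG
GGGGKGGGG
After op 2 paint(4,5,G):
GGGGGGGGG
GGGGGGGGG
GGGGGGGGG
GGBBGGGGG
GGBBGGGGG
GGBBGGGGG
GGGGKGGGG
After op 3 fill(6,1,B) [56 cells changed]:
BBBBBBBBB
BBBBBBBBB
BBBBBBBBB
BBBBBBBBB
BBBBBBBBB
BBBBBBBBB
BBBBKBBBB

Answer: 56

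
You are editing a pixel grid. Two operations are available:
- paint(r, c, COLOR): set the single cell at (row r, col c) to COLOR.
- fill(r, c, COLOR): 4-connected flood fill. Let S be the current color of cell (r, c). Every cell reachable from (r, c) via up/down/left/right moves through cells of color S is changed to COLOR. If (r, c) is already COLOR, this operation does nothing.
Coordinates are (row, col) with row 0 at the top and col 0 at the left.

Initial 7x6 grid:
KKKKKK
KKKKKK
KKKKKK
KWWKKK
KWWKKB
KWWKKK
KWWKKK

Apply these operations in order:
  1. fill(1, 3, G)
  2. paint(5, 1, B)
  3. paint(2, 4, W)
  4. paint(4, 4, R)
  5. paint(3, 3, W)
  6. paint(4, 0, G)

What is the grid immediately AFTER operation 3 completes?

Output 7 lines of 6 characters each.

After op 1 fill(1,3,G) [33 cells changed]:
GGGGGG
GGGGGG
GGGGGG
GWWGGG
GWWGGB
GWWGGG
GWWGGG
After op 2 paint(5,1,B):
GGGGGG
GGGGGG
GGGGGG
GWWGGG
GWWGGB
GBWGGG
GWWGGG
After op 3 paint(2,4,W):
GGGGGG
GGGGGG
GGGGWG
GWWGGG
GWWGGB
GBWGGG
GWWGGG

Answer: GGGGGG
GGGGGG
GGGGWG
GWWGGG
GWWGGB
GBWGGG
GWWGGG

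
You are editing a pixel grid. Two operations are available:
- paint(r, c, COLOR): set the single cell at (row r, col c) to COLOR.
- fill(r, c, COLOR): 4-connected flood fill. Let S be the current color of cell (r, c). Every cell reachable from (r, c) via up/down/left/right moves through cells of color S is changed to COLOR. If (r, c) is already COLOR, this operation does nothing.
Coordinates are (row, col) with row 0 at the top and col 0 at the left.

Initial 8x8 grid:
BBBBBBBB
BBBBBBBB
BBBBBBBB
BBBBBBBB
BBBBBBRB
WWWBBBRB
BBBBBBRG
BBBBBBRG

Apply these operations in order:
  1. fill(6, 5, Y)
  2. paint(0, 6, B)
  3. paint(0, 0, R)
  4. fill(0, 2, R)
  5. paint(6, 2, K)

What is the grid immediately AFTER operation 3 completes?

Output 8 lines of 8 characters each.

Answer: RYYYYYBY
YYYYYYYY
YYYYYYYY
YYYYYYYY
YYYYYYRY
WWWYYYRY
YYYYYYRG
YYYYYYRG

Derivation:
After op 1 fill(6,5,Y) [55 cells changed]:
YYYYYYYY
YYYYYYYY
YYYYYYYY
YYYYYYYY
YYYYYYRY
WWWYYYRY
YYYYYYRG
YYYYYYRG
After op 2 paint(0,6,B):
YYYYYYBY
YYYYYYYY
YYYYYYYY
YYYYYYYY
YYYYYYRY
WWWYYYRY
YYYYYYRG
YYYYYYRG
After op 3 paint(0,0,R):
RYYYYYBY
YYYYYYYY
YYYYYYYY
YYYYYYYY
YYYYYYRY
WWWYYYRY
YYYYYYRG
YYYYYYRG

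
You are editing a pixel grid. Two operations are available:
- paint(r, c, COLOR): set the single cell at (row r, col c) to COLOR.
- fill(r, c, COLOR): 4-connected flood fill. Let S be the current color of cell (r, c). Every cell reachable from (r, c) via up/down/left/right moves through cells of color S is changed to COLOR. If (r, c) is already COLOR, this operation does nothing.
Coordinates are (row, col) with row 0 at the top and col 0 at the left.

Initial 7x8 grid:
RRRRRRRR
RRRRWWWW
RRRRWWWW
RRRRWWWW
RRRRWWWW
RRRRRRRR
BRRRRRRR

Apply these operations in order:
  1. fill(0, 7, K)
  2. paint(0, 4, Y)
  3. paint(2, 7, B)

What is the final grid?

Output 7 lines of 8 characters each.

After op 1 fill(0,7,K) [39 cells changed]:
KKKKKKKK
KKKKWWWW
KKKKWWWW
KKKKWWWW
KKKKWWWW
KKKKKKKK
BKKKKKKK
After op 2 paint(0,4,Y):
KKKKYKKK
KKKKWWWW
KKKKWWWW
KKKKWWWW
KKKKWWWW
KKKKKKKK
BKKKKKKK
After op 3 paint(2,7,B):
KKKKYKKK
KKKKWWWW
KKKKWWWB
KKKKWWWW
KKKKWWWW
KKKKKKKK
BKKKKKKK

Answer: KKKKYKKK
KKKKWWWW
KKKKWWWB
KKKKWWWW
KKKKWWWW
KKKKKKKK
BKKKKKKK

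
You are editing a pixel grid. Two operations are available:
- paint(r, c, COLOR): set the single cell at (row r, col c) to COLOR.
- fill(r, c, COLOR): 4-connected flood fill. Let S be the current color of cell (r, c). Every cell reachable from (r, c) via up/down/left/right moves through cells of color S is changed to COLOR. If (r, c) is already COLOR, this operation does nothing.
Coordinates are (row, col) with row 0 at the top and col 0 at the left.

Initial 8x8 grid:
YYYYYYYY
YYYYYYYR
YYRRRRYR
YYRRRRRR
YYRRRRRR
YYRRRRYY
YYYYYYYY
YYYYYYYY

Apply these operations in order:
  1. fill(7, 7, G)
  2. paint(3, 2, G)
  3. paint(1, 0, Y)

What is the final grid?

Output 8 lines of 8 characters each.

After op 1 fill(7,7,G) [42 cells changed]:
GGGGGGGG
GGGGGGGR
GGRRRRGR
GGRRRRRR
GGRRRRRR
GGRRRRGG
GGGGGGGG
GGGGGGGG
After op 2 paint(3,2,G):
GGGGGGGG
GGGGGGGR
GGRRRRGR
GGGRRRRR
GGRRRRRR
GGRRRRGG
GGGGGGGG
GGGGGGGG
After op 3 paint(1,0,Y):
GGGGGGGG
YGGGGGGR
GGRRRRGR
GGGRRRRR
GGRRRRRR
GGRRRRGG
GGGGGGGG
GGGGGGGG

Answer: GGGGGGGG
YGGGGGGR
GGRRRRGR
GGGRRRRR
GGRRRRRR
GGRRRRGG
GGGGGGGG
GGGGGGGG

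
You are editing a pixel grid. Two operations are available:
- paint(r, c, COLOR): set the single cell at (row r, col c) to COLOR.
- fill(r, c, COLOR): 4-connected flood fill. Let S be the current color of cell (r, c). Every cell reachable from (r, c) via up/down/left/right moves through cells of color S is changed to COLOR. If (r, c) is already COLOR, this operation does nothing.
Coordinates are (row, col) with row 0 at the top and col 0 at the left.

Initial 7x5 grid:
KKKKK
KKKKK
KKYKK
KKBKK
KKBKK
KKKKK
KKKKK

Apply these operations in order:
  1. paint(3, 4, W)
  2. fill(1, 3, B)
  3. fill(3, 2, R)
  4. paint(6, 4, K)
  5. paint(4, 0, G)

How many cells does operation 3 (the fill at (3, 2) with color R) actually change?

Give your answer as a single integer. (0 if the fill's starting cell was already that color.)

After op 1 paint(3,4,W):
KKKKK
KKKKK
KKYKK
KKBKW
KKBKK
KKKKK
KKKKK
After op 2 fill(1,3,B) [31 cells changed]:
BBBBB
BBBBB
BBYBB
BBBBW
BBBBB
BBBBB
BBBBB
After op 3 fill(3,2,R) [33 cells changed]:
RRRRR
RRRRR
RRYRR
RRRRW
RRRRR
RRRRR
RRRRR

Answer: 33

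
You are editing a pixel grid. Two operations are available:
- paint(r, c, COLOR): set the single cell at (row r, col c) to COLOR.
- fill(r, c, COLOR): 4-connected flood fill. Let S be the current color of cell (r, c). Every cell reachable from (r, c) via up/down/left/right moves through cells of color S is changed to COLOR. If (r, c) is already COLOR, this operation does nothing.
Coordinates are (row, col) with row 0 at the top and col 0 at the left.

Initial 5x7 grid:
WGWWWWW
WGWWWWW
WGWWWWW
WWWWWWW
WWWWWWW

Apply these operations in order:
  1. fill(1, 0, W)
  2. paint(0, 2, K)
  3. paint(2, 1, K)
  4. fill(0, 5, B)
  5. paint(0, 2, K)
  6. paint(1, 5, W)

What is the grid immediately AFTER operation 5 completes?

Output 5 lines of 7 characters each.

After op 1 fill(1,0,W) [0 cells changed]:
WGWWWWW
WGWWWWW
WGWWWWW
WWWWWWW
WWWWWWW
After op 2 paint(0,2,K):
WGKWWWW
WGWWWWW
WGWWWWW
WWWWWWW
WWWWWWW
After op 3 paint(2,1,K):
WGKWWWW
WGWWWWW
WKWWWWW
WWWWWWW
WWWWWWW
After op 4 fill(0,5,B) [31 cells changed]:
BGKBBBB
BGBBBBB
BKBBBBB
BBBBBBB
BBBBBBB
After op 5 paint(0,2,K):
BGKBBBB
BGBBBBB
BKBBBBB
BBBBBBB
BBBBBBB

Answer: BGKBBBB
BGBBBBB
BKBBBBB
BBBBBBB
BBBBBBB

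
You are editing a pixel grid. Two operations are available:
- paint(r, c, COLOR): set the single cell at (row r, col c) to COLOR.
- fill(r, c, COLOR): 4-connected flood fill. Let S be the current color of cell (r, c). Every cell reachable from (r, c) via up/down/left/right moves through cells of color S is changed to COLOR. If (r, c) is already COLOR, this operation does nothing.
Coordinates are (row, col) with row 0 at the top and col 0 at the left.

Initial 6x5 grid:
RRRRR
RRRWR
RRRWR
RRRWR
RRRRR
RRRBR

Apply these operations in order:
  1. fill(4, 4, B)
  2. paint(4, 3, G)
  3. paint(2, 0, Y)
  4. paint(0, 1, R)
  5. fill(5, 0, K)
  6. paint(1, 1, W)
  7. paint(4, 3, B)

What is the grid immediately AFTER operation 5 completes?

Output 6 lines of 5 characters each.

After op 1 fill(4,4,B) [26 cells changed]:
BBBBB
BBBWB
BBBWB
BBBWB
BBBBB
BBBBB
After op 2 paint(4,3,G):
BBBBB
BBBWB
BBBWB
BBBWB
BBBGB
BBBBB
After op 3 paint(2,0,Y):
BBBBB
BBBWB
YBBWB
BBBWB
BBBGB
BBBBB
After op 4 paint(0,1,R):
BRBBB
BBBWB
YBBWB
BBBWB
BBBGB
BBBBB
After op 5 fill(5,0,K) [24 cells changed]:
KRKKK
KKKWK
YKKWK
KKKWK
KKKGK
KKKKK

Answer: KRKKK
KKKWK
YKKWK
KKKWK
KKKGK
KKKKK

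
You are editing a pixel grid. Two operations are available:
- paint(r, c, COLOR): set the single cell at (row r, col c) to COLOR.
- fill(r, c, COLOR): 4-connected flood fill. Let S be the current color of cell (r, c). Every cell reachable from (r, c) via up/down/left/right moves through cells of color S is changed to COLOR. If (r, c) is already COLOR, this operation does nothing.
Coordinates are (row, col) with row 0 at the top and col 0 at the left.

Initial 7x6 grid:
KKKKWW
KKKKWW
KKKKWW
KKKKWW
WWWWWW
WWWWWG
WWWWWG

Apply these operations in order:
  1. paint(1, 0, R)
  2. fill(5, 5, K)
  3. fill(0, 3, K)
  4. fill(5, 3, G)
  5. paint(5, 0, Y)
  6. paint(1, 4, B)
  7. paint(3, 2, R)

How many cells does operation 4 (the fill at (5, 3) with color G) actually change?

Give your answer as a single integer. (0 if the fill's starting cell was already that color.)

Answer: 24

Derivation:
After op 1 paint(1,0,R):
KKKKWW
RKKKWW
KKKKWW
KKKKWW
WWWWWW
WWWWWG
WWWWWG
After op 2 fill(5,5,K) [2 cells changed]:
KKKKWW
RKKKWW
KKKKWW
KKKKWW
WWWWWW
WWWWWK
WWWWWK
After op 3 fill(0,3,K) [0 cells changed]:
KKKKWW
RKKKWW
KKKKWW
KKKKWW
WWWWWW
WWWWWK
WWWWWK
After op 4 fill(5,3,G) [24 cells changed]:
KKKKGG
RKKKGG
KKKKGG
KKKKGG
GGGGGG
GGGGGK
GGGGGK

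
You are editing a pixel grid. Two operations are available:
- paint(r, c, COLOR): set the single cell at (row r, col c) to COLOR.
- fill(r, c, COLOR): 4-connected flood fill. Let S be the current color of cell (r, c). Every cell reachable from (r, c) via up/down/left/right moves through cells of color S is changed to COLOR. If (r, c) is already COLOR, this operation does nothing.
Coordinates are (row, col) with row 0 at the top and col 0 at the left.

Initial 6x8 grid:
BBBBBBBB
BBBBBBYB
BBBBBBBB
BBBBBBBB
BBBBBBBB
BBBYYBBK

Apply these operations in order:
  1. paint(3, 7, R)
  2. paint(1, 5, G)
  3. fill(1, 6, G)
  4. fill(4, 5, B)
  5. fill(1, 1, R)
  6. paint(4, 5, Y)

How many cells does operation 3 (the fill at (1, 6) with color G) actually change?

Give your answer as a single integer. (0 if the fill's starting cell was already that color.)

Answer: 1

Derivation:
After op 1 paint(3,7,R):
BBBBBBBB
BBBBBBYB
BBBBBBBB
BBBBBBBR
BBBBBBBB
BBBYYBBK
After op 2 paint(1,5,G):
BBBBBBBB
BBBBBGYB
BBBBBBBB
BBBBBBBR
BBBBBBBB
BBBYYBBK
After op 3 fill(1,6,G) [1 cells changed]:
BBBBBBBB
BBBBBGGB
BBBBBBBB
BBBBBBBR
BBBBBBBB
BBBYYBBK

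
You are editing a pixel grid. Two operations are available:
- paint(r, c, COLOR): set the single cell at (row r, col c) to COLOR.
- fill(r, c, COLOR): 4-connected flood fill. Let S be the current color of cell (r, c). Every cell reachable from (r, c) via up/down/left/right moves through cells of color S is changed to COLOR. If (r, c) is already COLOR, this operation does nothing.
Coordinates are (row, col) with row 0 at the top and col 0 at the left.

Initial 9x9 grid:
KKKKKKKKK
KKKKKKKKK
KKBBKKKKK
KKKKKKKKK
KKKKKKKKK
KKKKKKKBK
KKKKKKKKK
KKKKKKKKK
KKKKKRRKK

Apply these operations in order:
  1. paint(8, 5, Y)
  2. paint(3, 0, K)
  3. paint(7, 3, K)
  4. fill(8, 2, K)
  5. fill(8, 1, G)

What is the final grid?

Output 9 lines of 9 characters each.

After op 1 paint(8,5,Y):
KKKKKKKKK
KKKKKKKKK
KKBBKKKKK
KKKKKKKKK
KKKKKKKKK
KKKKKKKBK
KKKKKKKKK
KKKKKKKKK
KKKKKYRKK
After op 2 paint(3,0,K):
KKKKKKKKK
KKKKKKKKK
KKBBKKKKK
KKKKKKKKK
KKKKKKKKK
KKKKKKKBK
KKKKKKKKK
KKKKKKKKK
KKKKKYRKK
After op 3 paint(7,3,K):
KKKKKKKKK
KKKKKKKKK
KKBBKKKKK
KKKKKKKKK
KKKKKKKKK
KKKKKKKBK
KKKKKKKKK
KKKKKKKKK
KKKKKYRKK
After op 4 fill(8,2,K) [0 cells changed]:
KKKKKKKKK
KKKKKKKKK
KKBBKKKKK
KKKKKKKKK
KKKKKKKKK
KKKKKKKBK
KKKKKKKKK
KKKKKKKKK
KKKKKYRKK
After op 5 fill(8,1,G) [76 cells changed]:
GGGGGGGGG
GGGGGGGGG
GGBBGGGGG
GGGGGGGGG
GGGGGGGGG
GGGGGGGBG
GGGGGGGGG
GGGGGGGGG
GGGGGYRGG

Answer: GGGGGGGGG
GGGGGGGGG
GGBBGGGGG
GGGGGGGGG
GGGGGGGGG
GGGGGGGBG
GGGGGGGGG
GGGGGGGGG
GGGGGYRGG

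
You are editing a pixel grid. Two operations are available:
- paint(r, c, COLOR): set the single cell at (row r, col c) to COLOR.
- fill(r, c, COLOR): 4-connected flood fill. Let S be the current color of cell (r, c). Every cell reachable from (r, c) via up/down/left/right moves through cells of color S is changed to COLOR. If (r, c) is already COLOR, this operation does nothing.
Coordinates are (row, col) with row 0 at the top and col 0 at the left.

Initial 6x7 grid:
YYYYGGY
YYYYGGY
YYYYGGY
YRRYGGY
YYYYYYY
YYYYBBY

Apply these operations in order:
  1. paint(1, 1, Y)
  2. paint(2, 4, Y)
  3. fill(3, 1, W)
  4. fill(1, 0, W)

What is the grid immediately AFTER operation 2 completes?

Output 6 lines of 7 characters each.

Answer: YYYYGGY
YYYYGGY
YYYYYGY
YRRYGGY
YYYYYYY
YYYYBBY

Derivation:
After op 1 paint(1,1,Y):
YYYYGGY
YYYYGGY
YYYYGGY
YRRYGGY
YYYYYYY
YYYYBBY
After op 2 paint(2,4,Y):
YYYYGGY
YYYYGGY
YYYYYGY
YRRYGGY
YYYYYYY
YYYYBBY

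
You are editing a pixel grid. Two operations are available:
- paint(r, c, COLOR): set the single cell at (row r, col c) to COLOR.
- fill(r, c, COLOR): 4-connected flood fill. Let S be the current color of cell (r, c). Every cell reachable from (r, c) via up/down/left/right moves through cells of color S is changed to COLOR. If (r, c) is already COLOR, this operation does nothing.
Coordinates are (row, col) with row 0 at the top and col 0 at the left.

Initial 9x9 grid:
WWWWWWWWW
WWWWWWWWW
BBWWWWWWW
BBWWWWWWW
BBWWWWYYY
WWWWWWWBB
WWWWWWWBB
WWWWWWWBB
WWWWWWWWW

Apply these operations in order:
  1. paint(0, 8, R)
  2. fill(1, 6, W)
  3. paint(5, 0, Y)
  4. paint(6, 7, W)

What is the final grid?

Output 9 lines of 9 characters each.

After op 1 paint(0,8,R):
WWWWWWWWR
WWWWWWWWW
BBWWWWWWW
BBWWWWWWW
BBWWWWYYY
WWWWWWWBB
WWWWWWWBB
WWWWWWWBB
WWWWWWWWW
After op 2 fill(1,6,W) [0 cells changed]:
WWWWWWWWR
WWWWWWWWW
BBWWWWWWW
BBWWWWWWW
BBWWWWYYY
WWWWWWWBB
WWWWWWWBB
WWWWWWWBB
WWWWWWWWW
After op 3 paint(5,0,Y):
WWWWWWWWR
WWWWWWWWW
BBWWWWWWW
BBWWWWWWW
BBWWWWYYY
YWWWWWWBB
WWWWWWWBB
WWWWWWWBB
WWWWWWWWW
After op 4 paint(6,7,W):
WWWWWWWWR
WWWWWWWWW
BBWWWWWWW
BBWWWWWWW
BBWWWWYYY
YWWWWWWBB
WWWWWWWWB
WWWWWWWBB
WWWWWWWWW

Answer: WWWWWWWWR
WWWWWWWWW
BBWWWWWWW
BBWWWWWWW
BBWWWWYYY
YWWWWWWBB
WWWWWWWWB
WWWWWWWBB
WWWWWWWWW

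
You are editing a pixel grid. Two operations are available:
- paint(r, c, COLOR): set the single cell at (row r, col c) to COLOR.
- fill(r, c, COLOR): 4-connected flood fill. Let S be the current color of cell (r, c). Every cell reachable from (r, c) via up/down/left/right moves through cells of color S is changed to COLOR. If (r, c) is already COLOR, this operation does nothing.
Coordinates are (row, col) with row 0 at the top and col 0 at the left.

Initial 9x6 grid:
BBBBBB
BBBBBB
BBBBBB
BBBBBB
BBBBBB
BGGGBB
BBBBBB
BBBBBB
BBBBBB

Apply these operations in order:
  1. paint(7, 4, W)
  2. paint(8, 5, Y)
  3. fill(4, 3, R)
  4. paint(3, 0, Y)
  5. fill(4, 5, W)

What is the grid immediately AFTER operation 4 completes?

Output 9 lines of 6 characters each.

After op 1 paint(7,4,W):
BBBBBB
BBBBBB
BBBBBB
BBBBBB
BBBBBB
BGGGBB
BBBBBB
BBBBWB
BBBBBB
After op 2 paint(8,5,Y):
BBBBBB
BBBBBB
BBBBBB
BBBBBB
BBBBBB
BGGGBB
BBBBBB
BBBBWB
BBBBBY
After op 3 fill(4,3,R) [49 cells changed]:
RRRRRR
RRRRRR
RRRRRR
RRRRRR
RRRRRR
RGGGRR
RRRRRR
RRRRWR
RRRRRY
After op 4 paint(3,0,Y):
RRRRRR
RRRRRR
RRRRRR
YRRRRR
RRRRRR
RGGGRR
RRRRRR
RRRRWR
RRRRRY

Answer: RRRRRR
RRRRRR
RRRRRR
YRRRRR
RRRRRR
RGGGRR
RRRRRR
RRRRWR
RRRRRY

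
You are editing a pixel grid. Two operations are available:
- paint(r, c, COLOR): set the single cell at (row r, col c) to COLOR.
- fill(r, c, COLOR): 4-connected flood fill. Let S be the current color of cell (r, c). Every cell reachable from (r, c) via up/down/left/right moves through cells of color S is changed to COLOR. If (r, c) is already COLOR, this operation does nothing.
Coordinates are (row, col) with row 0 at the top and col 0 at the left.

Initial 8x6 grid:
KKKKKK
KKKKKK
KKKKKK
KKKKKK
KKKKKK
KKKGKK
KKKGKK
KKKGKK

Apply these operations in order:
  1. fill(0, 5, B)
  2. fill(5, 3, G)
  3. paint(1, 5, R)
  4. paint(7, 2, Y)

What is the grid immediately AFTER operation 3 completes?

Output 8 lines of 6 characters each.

After op 1 fill(0,5,B) [45 cells changed]:
BBBBBB
BBBBBB
BBBBBB
BBBBBB
BBBBBB
BBBGBB
BBBGBB
BBBGBB
After op 2 fill(5,3,G) [0 cells changed]:
BBBBBB
BBBBBB
BBBBBB
BBBBBB
BBBBBB
BBBGBB
BBBGBB
BBBGBB
After op 3 paint(1,5,R):
BBBBBB
BBBBBR
BBBBBB
BBBBBB
BBBBBB
BBBGBB
BBBGBB
BBBGBB

Answer: BBBBBB
BBBBBR
BBBBBB
BBBBBB
BBBBBB
BBBGBB
BBBGBB
BBBGBB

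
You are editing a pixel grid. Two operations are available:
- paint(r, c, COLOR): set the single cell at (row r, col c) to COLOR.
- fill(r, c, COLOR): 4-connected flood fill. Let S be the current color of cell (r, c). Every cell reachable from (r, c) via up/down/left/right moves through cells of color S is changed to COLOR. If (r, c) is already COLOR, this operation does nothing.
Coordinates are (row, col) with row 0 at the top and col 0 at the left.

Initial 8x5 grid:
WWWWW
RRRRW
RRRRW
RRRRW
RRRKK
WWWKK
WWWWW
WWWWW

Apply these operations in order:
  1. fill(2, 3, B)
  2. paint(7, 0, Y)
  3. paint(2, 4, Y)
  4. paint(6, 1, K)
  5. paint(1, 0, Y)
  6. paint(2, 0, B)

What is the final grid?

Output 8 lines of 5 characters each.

After op 1 fill(2,3,B) [15 cells changed]:
WWWWW
BBBBW
BBBBW
BBBBW
BBBKK
WWWKK
WWWWW
WWWWW
After op 2 paint(7,0,Y):
WWWWW
BBBBW
BBBBW
BBBBW
BBBKK
WWWKK
WWWWW
YWWWW
After op 3 paint(2,4,Y):
WWWWW
BBBBW
BBBBY
BBBBW
BBBKK
WWWKK
WWWWW
YWWWW
After op 4 paint(6,1,K):
WWWWW
BBBBW
BBBBY
BBBBW
BBBKK
WWWKK
WKWWW
YWWWW
After op 5 paint(1,0,Y):
WWWWW
YBBBW
BBBBY
BBBBW
BBBKK
WWWKK
WKWWW
YWWWW
After op 6 paint(2,0,B):
WWWWW
YBBBW
BBBBY
BBBBW
BBBKK
WWWKK
WKWWW
YWWWW

Answer: WWWWW
YBBBW
BBBBY
BBBBW
BBBKK
WWWKK
WKWWW
YWWWW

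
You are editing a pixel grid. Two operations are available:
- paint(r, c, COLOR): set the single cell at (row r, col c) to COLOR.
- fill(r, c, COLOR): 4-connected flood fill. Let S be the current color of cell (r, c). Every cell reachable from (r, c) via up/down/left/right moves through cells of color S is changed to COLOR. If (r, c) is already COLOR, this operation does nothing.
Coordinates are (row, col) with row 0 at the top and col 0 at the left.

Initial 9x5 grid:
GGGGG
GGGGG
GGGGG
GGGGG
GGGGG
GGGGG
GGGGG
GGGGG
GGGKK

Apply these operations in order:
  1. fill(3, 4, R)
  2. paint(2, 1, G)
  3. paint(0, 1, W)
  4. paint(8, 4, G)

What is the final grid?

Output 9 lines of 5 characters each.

Answer: RWRRR
RRRRR
RGRRR
RRRRR
RRRRR
RRRRR
RRRRR
RRRRR
RRRKG

Derivation:
After op 1 fill(3,4,R) [43 cells changed]:
RRRRR
RRRRR
RRRRR
RRRRR
RRRRR
RRRRR
RRRRR
RRRRR
RRRKK
After op 2 paint(2,1,G):
RRRRR
RRRRR
RGRRR
RRRRR
RRRRR
RRRRR
RRRRR
RRRRR
RRRKK
After op 3 paint(0,1,W):
RWRRR
RRRRR
RGRRR
RRRRR
RRRRR
RRRRR
RRRRR
RRRRR
RRRKK
After op 4 paint(8,4,G):
RWRRR
RRRRR
RGRRR
RRRRR
RRRRR
RRRRR
RRRRR
RRRRR
RRRKG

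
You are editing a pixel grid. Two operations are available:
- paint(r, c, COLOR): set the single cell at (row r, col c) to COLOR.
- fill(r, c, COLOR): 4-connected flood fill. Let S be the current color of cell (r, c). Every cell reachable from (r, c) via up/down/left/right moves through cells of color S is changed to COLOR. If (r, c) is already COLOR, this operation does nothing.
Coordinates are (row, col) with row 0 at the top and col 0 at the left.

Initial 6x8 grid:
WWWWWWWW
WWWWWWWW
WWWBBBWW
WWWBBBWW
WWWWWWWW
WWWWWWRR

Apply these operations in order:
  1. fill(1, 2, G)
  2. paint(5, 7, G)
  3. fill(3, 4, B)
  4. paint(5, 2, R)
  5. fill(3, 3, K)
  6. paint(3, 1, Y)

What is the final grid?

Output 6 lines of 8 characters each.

Answer: GGGGGGGG
GGGGGGGG
GGGKKKGG
GYGKKKGG
GGGGGGGG
GGRGGGRG

Derivation:
After op 1 fill(1,2,G) [40 cells changed]:
GGGGGGGG
GGGGGGGG
GGGBBBGG
GGGBBBGG
GGGGGGGG
GGGGGGRR
After op 2 paint(5,7,G):
GGGGGGGG
GGGGGGGG
GGGBBBGG
GGGBBBGG
GGGGGGGG
GGGGGGRG
After op 3 fill(3,4,B) [0 cells changed]:
GGGGGGGG
GGGGGGGG
GGGBBBGG
GGGBBBGG
GGGGGGGG
GGGGGGRG
After op 4 paint(5,2,R):
GGGGGGGG
GGGGGGGG
GGGBBBGG
GGGBBBGG
GGGGGGGG
GGRGGGRG
After op 5 fill(3,3,K) [6 cells changed]:
GGGGGGGG
GGGGGGGG
GGGKKKGG
GGGKKKGG
GGGGGGGG
GGRGGGRG
After op 6 paint(3,1,Y):
GGGGGGGG
GGGGGGGG
GGGKKKGG
GYGKKKGG
GGGGGGGG
GGRGGGRG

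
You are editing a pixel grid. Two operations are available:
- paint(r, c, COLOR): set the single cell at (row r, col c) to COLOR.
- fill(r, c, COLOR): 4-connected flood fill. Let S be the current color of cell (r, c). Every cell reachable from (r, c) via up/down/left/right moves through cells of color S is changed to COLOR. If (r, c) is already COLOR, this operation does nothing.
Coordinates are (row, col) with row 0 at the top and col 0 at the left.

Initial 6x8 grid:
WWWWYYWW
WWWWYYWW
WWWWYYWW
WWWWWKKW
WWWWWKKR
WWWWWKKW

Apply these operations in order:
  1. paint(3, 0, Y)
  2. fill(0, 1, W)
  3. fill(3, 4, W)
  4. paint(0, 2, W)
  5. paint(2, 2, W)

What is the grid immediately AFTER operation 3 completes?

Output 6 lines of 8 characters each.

Answer: WWWWYYWW
WWWWYYWW
WWWWYYWW
YWWWWKKW
WWWWWKKR
WWWWWKKW

Derivation:
After op 1 paint(3,0,Y):
WWWWYYWW
WWWWYYWW
WWWWYYWW
YWWWWKKW
WWWWWKKR
WWWWWKKW
After op 2 fill(0,1,W) [0 cells changed]:
WWWWYYWW
WWWWYYWW
WWWWYYWW
YWWWWKKW
WWWWWKKR
WWWWWKKW
After op 3 fill(3,4,W) [0 cells changed]:
WWWWYYWW
WWWWYYWW
WWWWYYWW
YWWWWKKW
WWWWWKKR
WWWWWKKW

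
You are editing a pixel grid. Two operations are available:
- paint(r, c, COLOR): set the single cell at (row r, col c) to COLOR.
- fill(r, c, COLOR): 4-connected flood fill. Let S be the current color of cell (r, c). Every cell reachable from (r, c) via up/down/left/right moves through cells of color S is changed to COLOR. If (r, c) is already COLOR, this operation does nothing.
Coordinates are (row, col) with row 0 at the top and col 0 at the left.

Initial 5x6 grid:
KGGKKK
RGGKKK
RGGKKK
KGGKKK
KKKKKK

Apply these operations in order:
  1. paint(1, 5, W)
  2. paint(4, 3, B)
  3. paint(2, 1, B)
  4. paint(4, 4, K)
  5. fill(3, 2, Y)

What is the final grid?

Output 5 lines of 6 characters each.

Answer: KYYKKK
RYYKKW
RBYKKK
KYYKKK
KKKBKK

Derivation:
After op 1 paint(1,5,W):
KGGKKK
RGGKKW
RGGKKK
KGGKKK
KKKKKK
After op 2 paint(4,3,B):
KGGKKK
RGGKKW
RGGKKK
KGGKKK
KKKBKK
After op 3 paint(2,1,B):
KGGKKK
RGGKKW
RBGKKK
KGGKKK
KKKBKK
After op 4 paint(4,4,K):
KGGKKK
RGGKKW
RBGKKK
KGGKKK
KKKBKK
After op 5 fill(3,2,Y) [7 cells changed]:
KYYKKK
RYYKKW
RBYKKK
KYYKKK
KKKBKK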